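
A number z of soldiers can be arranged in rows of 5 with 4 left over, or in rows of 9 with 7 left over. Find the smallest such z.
M = 5 × 9 = 45. M₁ = 9, y₁ ≡ 4 mod 5. M₂ = 5, y₂ ≡ 2 mod 9. z = 4×9×4 + 7×5×2 ≡ 34 mod 45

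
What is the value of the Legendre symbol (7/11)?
(7/11) = 7^{5} mod 11 = -1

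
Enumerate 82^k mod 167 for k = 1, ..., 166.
82^1, 82^2, ..., 82^{166} mod 167: [82, 44, 101, 99, 102, 14, 146, 115, 78, 50, 92, 29, 40, 107, 90, 32, 119, 72, 59, 162, 91, 114, 163, 6, 158, 97, 105, 93, 111, 84, 41, 22, 134, 133, 51, 7, 73, 141, 39, 25, 46, 98, 20, 137, 45, 16, 143, 36, 113, 81, 129, 57, 165, 3, 79, 132, 136, 130, 139, 42, 104, 11, 67, 150, 109, 87, 120, 154, 103, 96, 23, 49, 10, 152, 106, 8, 155, 18, 140, 124, 148, 112, 166, 85, 123, 66, 68, 65, 153, 21, 52, 89, 117, 75, 138, 127, 60, 77, 135, 48, 95, 108, 5, 76, 53, 4, 161, 9, 70, 62, 74, 56, 83, 126, 145, 33, 34, 116, 160, 94, 26, 128, 142, 121, 69, 147, 30, 122, 151, 24, 131, 54, 86, 38, 110, 2, 164, 88, 35, 31, 37, 28, 125, 63, 156, 100, 17, 58, 80, 47, 13, 64, 71, 144, 118, 157, 15, 61, 159, 12, 149, 27, 43, 19, 55, 1]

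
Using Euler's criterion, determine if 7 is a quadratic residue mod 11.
By Euler's criterion: 7^{5} ≡ 10 mod 11. Since this equals -1 (≡ 10), 7 is not a QR.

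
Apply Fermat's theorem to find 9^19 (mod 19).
By Fermat: 9^{18} ≡ 1 (mod 19). So 9^{19} = 9^{18} · 9^{1} ≡ 9^{1} ≡ 9 (mod 19)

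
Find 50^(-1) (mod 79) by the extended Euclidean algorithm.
Extended GCD: 50(-30) + 79(19) = 1. So 50^(-1) ≡ -30 ≡ 49 (mod 79). Verify: 50 × 49 = 2450 ≡ 1 (mod 79)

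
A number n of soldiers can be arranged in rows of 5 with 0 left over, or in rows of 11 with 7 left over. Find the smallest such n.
M = 5 × 11 = 55. M₁ = 11, y₁ ≡ 1 (mod 5). M₂ = 5, y₂ ≡ 9 (mod 11). n = 0×11×1 + 7×5×9 ≡ 40 (mod 55)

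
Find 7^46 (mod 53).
By repeated squaring (mod 53): 7^{1}≡7, 7^{2}≡49, 7^{4}≡16, 7^{8}≡44, 7^{16}≡28, 7^{32}≡42. Then 7^{46} = 7^{32+8+4+2} ≡ 42 × 44 × 16 × 49 ≡ 24 (mod 53)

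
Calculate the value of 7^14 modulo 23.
By repeated squaring mod 23: 7^{1}≡7, 7^{2}≡3, 7^{4}≡9, 7^{8}≡12. Then 7^{14} = 7^{8+4+2} ≡ 12 × 9 × 3 ≡ 2 mod 23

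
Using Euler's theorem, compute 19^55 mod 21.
By Euler: 19^{12} ≡ 1 (mod 21) since gcd(19, 21) = 1. 55 = 4×12 + 7. So 19^{55} ≡ 19^{7} ≡ 19 (mod 21)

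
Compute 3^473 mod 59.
Using Fermat: 3^{58} ≡ 1 (mod 59). 473 ≡ 9 (mod 58). So 3^{473} ≡ 3^{9} ≡ 36 (mod 59)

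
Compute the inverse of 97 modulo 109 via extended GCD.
Extended GCD: 97(9) + 109(-8) = 1. So 97^(-1) ≡ 9 mod 109. Verify: 97 × 9 = 873 ≡ 1 mod 109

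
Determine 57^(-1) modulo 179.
Since 179 is prime, by Fermat 57^(-1) ≡ 57^{177} ≡ 22 mod 179. Verify: 57 × 22 = 1254 ≡ 1 mod 179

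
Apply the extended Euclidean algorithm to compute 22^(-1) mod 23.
Extended GCD: 22(-1) + 23(1) = 1. So 22^(-1) ≡ -1 ≡ 22 mod 23. Verify: 22 × 22 = 484 ≡ 1 mod 23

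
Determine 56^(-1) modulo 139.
Since 139 is prime, by Fermat 56^(-1) ≡ 56^{137} ≡ 72 (mod 139). Verify: 56 × 72 = 4032 ≡ 1 (mod 139)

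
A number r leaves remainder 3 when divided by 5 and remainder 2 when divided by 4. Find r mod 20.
M = 5 × 4 = 20. M₁ = 4, y₁ ≡ 4 mod 5. M₂ = 5, y₂ ≡ 1 mod 4. r = 3×4×4 + 2×5×1 ≡ 18 mod 20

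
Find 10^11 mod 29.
By repeated squaring mod 29: 10^{1}≡10, 10^{2}≡13, 10^{4}≡24, 10^{8}≡25. Then 10^{11} = 10^{8+2+1} ≡ 25 × 13 × 10 ≡ 2 mod 29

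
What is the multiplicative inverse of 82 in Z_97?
Since 97 is prime, by Fermat 82^(-1) ≡ 82^{95} ≡ 84 (mod 97). Verify: 82 × 84 = 6888 ≡ 1 (mod 97)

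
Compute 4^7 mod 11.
By repeated squaring (mod 11): 4^{1}≡4, 4^{2}≡5, 4^{4}≡3. Then 4^{7} = 4^{4+2+1} ≡ 3 × 5 × 4 ≡ 5 (mod 11)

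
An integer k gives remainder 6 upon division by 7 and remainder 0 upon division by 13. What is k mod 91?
M = 7 × 13 = 91. M₁ = 13, y₁ ≡ 6 mod 7. M₂ = 7, y₂ ≡ 2 mod 13. k = 6×13×6 + 0×7×2 ≡ 13 mod 91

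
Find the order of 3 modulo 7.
Powers of 3 mod 7: 3^1≡3, 3^2≡2, 3^3≡6, 3^4≡4, 3^5≡5, 3^6≡1. Order = 6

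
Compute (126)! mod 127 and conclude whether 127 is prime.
(126)! mod 127 = 126. Since 126 ≡ -1 (mod 127), 127 is prime.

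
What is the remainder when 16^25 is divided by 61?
By repeated squaring (mod 61): 16^{1}≡16, 16^{2}≡12, 16^{4}≡22, 16^{8}≡57, 16^{16}≡16. Then 16^{25} = 16^{16+8+1} ≡ 16 × 57 × 16 ≡ 13 (mod 61)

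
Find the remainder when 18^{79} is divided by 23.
By Fermat: 18^{22} ≡ 1 (mod 23). 79 = 3×22 + 13. So 18^{79} ≡ 18^{13} ≡ 2 (mod 23)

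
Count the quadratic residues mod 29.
For prime 29, there are (p-1)/2 = (29-1)/2 = 14 quadratic residues (excluding 0).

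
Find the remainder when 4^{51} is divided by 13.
By Fermat: 4^{12} ≡ 1 (mod 13). 51 = 4×12 + 3. So 4^{51} ≡ 4^{3} ≡ 12 (mod 13)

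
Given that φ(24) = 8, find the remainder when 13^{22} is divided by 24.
By Euler: 13^{8} ≡ 1 (mod 24) since gcd(13, 24) = 1. 22 = 2×8 + 6. So 13^{22} ≡ 13^{6} ≡ 1 (mod 24)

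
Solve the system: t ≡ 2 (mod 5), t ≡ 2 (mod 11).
M = 5 × 11 = 55. M₁ = 11, y₁ ≡ 1 (mod 5). M₂ = 5, y₂ ≡ 9 (mod 11). t = 2×11×1 + 2×5×9 ≡ 2 (mod 55)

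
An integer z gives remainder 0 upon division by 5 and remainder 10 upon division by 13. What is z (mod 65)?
M = 5 × 13 = 65. M₁ = 13, y₁ ≡ 2 (mod 5). M₂ = 5, y₂ ≡ 8 (mod 13). z = 0×13×2 + 10×5×8 ≡ 10 (mod 65)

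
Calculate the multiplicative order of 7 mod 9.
Powers of 7 mod 9: 7^1≡7, 7^2≡4, 7^3≡1. So the order of 7 is 3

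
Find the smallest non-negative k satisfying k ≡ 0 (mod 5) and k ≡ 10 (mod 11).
M = 5 × 11 = 55. M₁ = 11, y₁ ≡ 1 (mod 5). M₂ = 5, y₂ ≡ 9 (mod 11). k = 0×11×1 + 10×5×9 ≡ 10 (mod 55)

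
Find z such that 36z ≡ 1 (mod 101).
Since 101 is prime, by Fermat 36^(-1) ≡ 36^{99} ≡ 87 (mod 101). Verify: 36 × 87 = 3132 ≡ 1 (mod 101)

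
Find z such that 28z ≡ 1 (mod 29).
Since 29 is prime, by Fermat 28^(-1) ≡ 28^{27} ≡ 28 (mod 29). Verify: 28 × 28 = 784 ≡ 1 (mod 29)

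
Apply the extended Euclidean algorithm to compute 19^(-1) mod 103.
Extended GCD: 19(38) + 103(-7) = 1. So 19^(-1) ≡ 38 mod 103. Verify: 19 × 38 = 722 ≡ 1 mod 103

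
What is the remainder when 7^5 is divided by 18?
By repeated squaring (mod 18): 7^{1}≡7, 7^{2}≡13, 7^{4}≡7. Then 7^{5} = 7^{4+1} ≡ 7 × 7 ≡ 13 (mod 18)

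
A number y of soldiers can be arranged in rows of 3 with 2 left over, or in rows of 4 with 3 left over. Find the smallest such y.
M = 3 × 4 = 12. M₁ = 4, y₁ ≡ 1 (mod 3). M₂ = 3, y₂ ≡ 3 (mod 4). y = 2×4×1 + 3×3×3 ≡ 11 (mod 12)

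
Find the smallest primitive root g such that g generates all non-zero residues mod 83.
g = 2. Powers: [2, 4, 8, 16, 32, 64, ...] generates all 82 non-zero residues.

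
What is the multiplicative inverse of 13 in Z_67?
Since 67 is prime, by Fermat 13^(-1) ≡ 13^{65} ≡ 31 mod 67. Verify: 13 × 31 = 403 ≡ 1 mod 67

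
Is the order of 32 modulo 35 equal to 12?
Powers of 32 mod 35: 32^1≡32, 32^2≡9, 32^3≡8, 32^4≡11, 32^5≡2, 32^6≡29, 32^7≡18, 32^8≡16, 32^9≡22, 32^10≡4, 32^11≡23, 32^12≡1. First k with 32^k≡1 is k=12. Yes, ord_35(32) = 12.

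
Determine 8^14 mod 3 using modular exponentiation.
Using Fermat: 8^{2} ≡ 1 (mod 3). 14 ≡ 0 (mod 2). So 8^{14} ≡ 8^{0} ≡ 1 (mod 3)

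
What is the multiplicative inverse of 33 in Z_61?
Since 61 is prime, by Fermat 33^(-1) ≡ 33^{59} ≡ 37 (mod 61). Verify: 33 × 37 = 1221 ≡ 1 (mod 61)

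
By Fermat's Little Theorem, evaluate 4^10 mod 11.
By Fermat's Little Theorem, 4^{10} ≡ 1 (mod 11) since 11 is prime and gcd(4, 11) = 1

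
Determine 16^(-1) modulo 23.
Since 23 is prime, by Fermat 16^(-1) ≡ 16^{21} ≡ 13 mod 23. Verify: 16 × 13 = 208 ≡ 1 mod 23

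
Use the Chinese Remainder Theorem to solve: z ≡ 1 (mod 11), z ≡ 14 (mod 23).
M = 11 × 23 = 253. M₁ = 23, y₁ ≡ 1 (mod 11). M₂ = 11, y₂ ≡ 21 (mod 23). z = 1×23×1 + 14×11×21 ≡ 221 (mod 253)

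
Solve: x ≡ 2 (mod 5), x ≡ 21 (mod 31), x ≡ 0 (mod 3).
M = 5 × 31 × 3 = 465. M₁ = 93, y₁ ≡ 2 (mod 5). M₂ = 15, y₂ ≡ 29 (mod 31). M₃ = 155, y₃ ≡ 2 (mod 3). x = 2×93×2 + 21×15×29 + 0×155×2 ≡ 207 (mod 465)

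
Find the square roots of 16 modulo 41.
The square roots of 16 mod 41 are 37 and 4. Verify: 37² = 1369 ≡ 16 (mod 41)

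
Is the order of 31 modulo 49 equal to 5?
Powers of 31 mod 49: 31^1≡31, 31^2≡30, 31^3≡48, 31^4≡18, 31^5≡19, 31^6≡1. 31^5≡19≢1, so ord ≠ 5. No, the actual order is 6.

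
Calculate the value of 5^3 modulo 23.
5^{3} = 125 ≡ 10 mod 23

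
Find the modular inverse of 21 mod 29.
Since 29 is prime, by Fermat 21^(-1) ≡ 21^{27} ≡ 18 mod 29. Verify: 21 × 18 = 378 ≡ 1 mod 29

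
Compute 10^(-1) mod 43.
Since 43 is prime, by Fermat 10^(-1) ≡ 10^{41} ≡ 13 mod 43. Verify: 10 × 13 = 130 ≡ 1 mod 43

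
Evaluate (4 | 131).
(4/131) = 4^{65} mod 131 = 1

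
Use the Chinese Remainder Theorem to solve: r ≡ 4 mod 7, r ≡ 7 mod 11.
M = 7 × 11 = 77. M₁ = 11, y₁ ≡ 2 mod 7. M₂ = 7, y₂ ≡ 8 mod 11. r = 4×11×2 + 7×7×8 ≡ 18 mod 77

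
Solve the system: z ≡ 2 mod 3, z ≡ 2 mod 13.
M = 3 × 13 = 39. M₁ = 13, y₁ ≡ 1 mod 3. M₂ = 3, y₂ ≡ 9 mod 13. z = 2×13×1 + 2×3×9 ≡ 2 mod 39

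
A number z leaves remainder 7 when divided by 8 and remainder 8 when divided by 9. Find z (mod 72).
M = 8 × 9 = 72. M₁ = 9, y₁ ≡ 1 (mod 8). M₂ = 8, y₂ ≡ 8 (mod 9). z = 7×9×1 + 8×8×8 ≡ 71 (mod 72)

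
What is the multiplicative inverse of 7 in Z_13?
Since 13 is prime, by Fermat 7^(-1) ≡ 7^{11} ≡ 2 mod 13. Verify: 7 × 2 = 14 ≡ 1 mod 13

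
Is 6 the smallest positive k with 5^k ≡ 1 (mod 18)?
Powers of 5 mod 18: 5^1≡5, 5^2≡7, 5^3≡17, 5^4≡13, 5^5≡11, 5^6≡1. First k with 5^k≡1 is k=6. Yes, ord_18(5) = 6.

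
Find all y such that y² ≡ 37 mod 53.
The square roots of 37 mod 53 are 14 and 39. Verify: 14² = 196 ≡ 37 mod 53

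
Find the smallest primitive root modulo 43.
g = 3. For each prime q|42: 3^{21}≡42, 3^{14}≡36, 3^{6}≡41, none ≡ 1, so ord_43(3) = 42 and 3 is a primitive root.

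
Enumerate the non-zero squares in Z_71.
Squares in Z_71*: {1, 2, 3, 4, 5, 6, 8, 9, 10, 12, 15, 16, 18, 19, 20, 24, 25, 27, 29, 30, 32, 36, 37, 38, 40, 43, 45, 48, 49, 50, 54, 57, 58, 60, 64}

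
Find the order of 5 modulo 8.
Powers of 5 mod 8: 5^1≡5, 5^2≡1. So the order of 5 is 2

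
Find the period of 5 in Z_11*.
Powers of 5 mod 11: 5^1≡5, 5^2≡3, 5^3≡4, 5^4≡9, 5^5≡1. So the order of 5 is 5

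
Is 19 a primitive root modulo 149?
19^{37} ≡ 1 mod 149 and 37 < 148, so ord_149(19) = 37 ≠ 148 and 19 is not a primitive root.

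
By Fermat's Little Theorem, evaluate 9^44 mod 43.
By Fermat: 9^{42} ≡ 1 (mod 43). So 9^{44} = 9^{42} · 9^{2} ≡ 9^{2} ≡ 38 (mod 43)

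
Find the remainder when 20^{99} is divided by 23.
By Fermat: 20^{22} ≡ 1 (mod 23). 99 = 4×22 + 11. So 20^{99} ≡ 20^{11} ≡ 22 (mod 23)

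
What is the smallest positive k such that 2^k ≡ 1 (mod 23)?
Powers of 2 mod 23: 2^1≡2, 2^2≡4, 2^3≡8, 2^4≡16, 2^5≡9, 2^6≡18, 2^7≡13, 2^8≡3, 2^9≡6, 2^10≡12, 2^11≡1. ord_23(2) = 11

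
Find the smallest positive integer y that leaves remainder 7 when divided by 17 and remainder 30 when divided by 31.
M = 17 × 31 = 527. M₁ = 31, y₁ ≡ 11 (mod 17). M₂ = 17, y₂ ≡ 11 (mod 31). y = 7×31×11 + 30×17×11 ≡ 92 (mod 527)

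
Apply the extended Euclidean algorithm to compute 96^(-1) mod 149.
Extended GCD: 96(-45) + 149(29) = 1. So 96^(-1) ≡ -45 ≡ 104 (mod 149). Verify: 96 × 104 = 9984 ≡ 1 (mod 149)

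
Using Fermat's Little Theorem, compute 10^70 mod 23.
By Fermat: 10^{22} ≡ 1 mod 23. 70 = 3×22 + 4. So 10^{70} ≡ 10^{4} ≡ 18 mod 23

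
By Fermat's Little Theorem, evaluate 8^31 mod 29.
By Fermat: 8^{28} ≡ 1 mod 29. So 8^{31} = 8^{28} · 8^{3} ≡ 8^{3} ≡ 19 mod 29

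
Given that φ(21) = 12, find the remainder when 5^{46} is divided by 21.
By Euler: 5^{12} ≡ 1 mod 21 since gcd(5, 21) = 1. 46 = 3×12 + 10. So 5^{46} ≡ 5^{10} ≡ 16 mod 21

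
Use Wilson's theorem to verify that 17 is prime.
(16)! mod 17 = 16. Since this equals -1 (mod 17), Wilson confirms 17 is prime.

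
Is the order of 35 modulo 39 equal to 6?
Powers of 35 mod 39: 35^1≡35, 35^2≡16, 35^3≡14, 35^4≡22, 35^5≡29, 35^6≡1. First k with 35^k≡1 is k=6. Yes, ord_39(35) = 6.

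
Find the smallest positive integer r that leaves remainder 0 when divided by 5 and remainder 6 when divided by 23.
M = 5 × 23 = 115. M₁ = 23, y₁ ≡ 2 mod 5. M₂ = 5, y₂ ≡ 14 mod 23. r = 0×23×2 + 6×5×14 ≡ 75 mod 115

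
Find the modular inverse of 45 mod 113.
Since 113 is prime, by Fermat 45^(-1) ≡ 45^{111} ≡ 108 mod 113. Verify: 45 × 108 = 4860 ≡ 1 mod 113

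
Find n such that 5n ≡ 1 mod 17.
Since 17 is prime, by Fermat 5^(-1) ≡ 5^{15} ≡ 7 mod 17. Verify: 5 × 7 = 35 ≡ 1 mod 17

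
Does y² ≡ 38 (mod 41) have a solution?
By Euler's criterion: 38^{20} ≡ 40 (mod 41). Since this equals -1 (≡ 40), 38 is not a QR.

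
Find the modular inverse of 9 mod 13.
Since 13 is prime, by Fermat 9^(-1) ≡ 9^{11} ≡ 3 (mod 13). Verify: 9 × 3 = 27 ≡ 1 (mod 13)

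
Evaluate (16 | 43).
(16/43) = 16^{21} mod 43 = 1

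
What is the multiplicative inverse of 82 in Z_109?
Since 109 is prime, by Fermat 82^(-1) ≡ 82^{107} ≡ 4 (mod 109). Verify: 82 × 4 = 328 ≡ 1 (mod 109)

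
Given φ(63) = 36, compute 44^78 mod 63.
By Euler: 44^{36} ≡ 1 (mod 63) since gcd(44, 63) = 1. 78 = 2×36 + 6. So 44^{78} ≡ 44^{6} ≡ 1 (mod 63)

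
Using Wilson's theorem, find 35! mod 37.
(36)! = (35)! × (36) ≡ -1 mod 37. So (35)! ≡ -1 × (36)^(-1) ≡ (-1)×(-1) = 1 mod 37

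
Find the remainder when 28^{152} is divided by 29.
By Fermat: 28^{28} ≡ 1 (mod 29). 152 = 5×28 + 12. So 28^{152} ≡ 28^{12} ≡ 1 (mod 29)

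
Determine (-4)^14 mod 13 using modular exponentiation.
Using Fermat: (-4)^{12} ≡ 1 (mod 13). 14 ≡ 2 (mod 12). So (-4)^{14} ≡ (-4)^{2} ≡ 3 (mod 13)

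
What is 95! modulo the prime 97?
(96)! = (95)! × (96) ≡ -1 (mod 97). So (95)! ≡ -1 × (96)^(-1) ≡ (-1)×(-1) = 1 (mod 97)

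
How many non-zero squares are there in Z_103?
The squaring map on Z_103* is 2-to-1, so there are (102)/2 = 51 QRs.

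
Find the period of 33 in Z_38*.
Powers of 33 mod 38: 33^1≡33, 33^2≡25, 33^3≡27, 33^4≡17, 33^5≡29, 33^6≡7, 33^7≡3, 33^8≡23, 33^9≡37, 33^10≡5, 33^11≡13, 33^12≡11, 33^13≡21, 33^14≡9, 33^15≡31, 33^16≡35, 33^17≡15, 33^18≡1. So the order of 33 is 18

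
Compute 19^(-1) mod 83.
Since 83 is prime, by Fermat 19^(-1) ≡ 19^{81} ≡ 35 mod 83. Verify: 19 × 35 = 665 ≡ 1 mod 83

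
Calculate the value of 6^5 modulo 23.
By repeated squaring (mod 23): 6^{1}≡6, 6^{2}≡13, 6^{4}≡8. Then 6^{5} = 6^{4+1} ≡ 8 × 6 ≡ 2 (mod 23)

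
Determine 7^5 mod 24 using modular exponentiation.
By repeated squaring (mod 24): 7^{1}≡7, 7^{2}≡1, 7^{4}≡1. Then 7^{5} = 7^{4+1} ≡ 1 × 7 ≡ 7 (mod 24)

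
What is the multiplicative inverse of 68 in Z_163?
Since 163 is prime, by Fermat 68^(-1) ≡ 68^{161} ≡ 12 mod 163. Verify: 68 × 12 = 816 ≡ 1 mod 163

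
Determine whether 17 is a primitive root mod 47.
17^{23} ≡ 1 (mod 47) and 23 < 46, so ord_47(17) = 23 ≠ 46 and 17 is not a primitive root.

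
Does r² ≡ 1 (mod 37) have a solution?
By Euler's criterion: 1^{18} ≡ 1 (mod 37). Since this equals 1, 1 is a QR.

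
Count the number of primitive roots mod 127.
A prime p has φ(p-1) primitive roots; here φ(126) = 36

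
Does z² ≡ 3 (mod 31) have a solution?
By Euler's criterion: 3^{15} ≡ 30 (mod 31). Since this equals -1 (≡ 30), 3 is not a QR.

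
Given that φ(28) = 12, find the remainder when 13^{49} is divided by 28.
By Euler: 13^{12} ≡ 1 mod 28 since gcd(13, 28) = 1. 49 = 4×12 + 1. So 13^{49} ≡ 13^{1} ≡ 13 mod 28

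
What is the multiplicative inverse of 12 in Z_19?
Since 19 is prime, by Fermat 12^(-1) ≡ 12^{17} ≡ 8 (mod 19). Verify: 12 × 8 = 96 ≡ 1 (mod 19)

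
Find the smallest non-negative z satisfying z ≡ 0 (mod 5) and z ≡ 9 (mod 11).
M = 5 × 11 = 55. M₁ = 11, y₁ ≡ 1 (mod 5). M₂ = 5, y₂ ≡ 9 (mod 11). z = 0×11×1 + 9×5×9 ≡ 20 (mod 55)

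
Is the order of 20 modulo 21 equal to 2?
Powers of 20 mod 21: 20^1≡20, 20^2≡1. First k with 20^k≡1 is k=2. Yes, ord_21(20) = 2.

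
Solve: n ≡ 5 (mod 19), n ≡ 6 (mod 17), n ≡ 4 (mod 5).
M = 19 × 17 × 5 = 1615. M₁ = 85, y₁ ≡ 17 (mod 19). M₂ = 95, y₂ ≡ 12 (mod 17). M₃ = 323, y₃ ≡ 2 (mod 5). n = 5×85×17 + 6×95×12 + 4×323×2 ≡ 499 (mod 1615)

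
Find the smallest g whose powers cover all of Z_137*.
g = 3. Powers: [3, 9, 27, 81, 106, 44, ...] generates all 136 non-zero residues.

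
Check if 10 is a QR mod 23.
By Euler's criterion: 10^{11} ≡ 22 mod 23. Since this equals -1 (≡ 22), 10 is not a QR.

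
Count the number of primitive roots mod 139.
There are φ(139-1) = φ(138) = 44 primitive roots modulo 139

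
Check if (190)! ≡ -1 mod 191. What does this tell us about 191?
(190)! mod 191 = 190. Since this equals -1 mod 191, Wilson confirms 191 is prime.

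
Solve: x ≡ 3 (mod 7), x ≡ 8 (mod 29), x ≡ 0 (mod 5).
M = 7 × 29 × 5 = 1015. M₁ = 145, y₁ ≡ 3 (mod 7). M₂ = 35, y₂ ≡ 5 (mod 29). M₃ = 203, y₃ ≡ 2 (mod 5). x = 3×145×3 + 8×35×5 + 0×203×2 ≡ 675 (mod 1015)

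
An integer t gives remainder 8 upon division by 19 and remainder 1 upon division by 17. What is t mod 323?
M = 19 × 17 = 323. M₁ = 17, y₁ ≡ 9 mod 19. M₂ = 19, y₂ ≡ 9 mod 17. t = 8×17×9 + 1×19×9 ≡ 103 mod 323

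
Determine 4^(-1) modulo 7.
Since 7 is prime, by Fermat 4^(-1) ≡ 4^{5} ≡ 2 (mod 7). Verify: 4 × 2 = 8 ≡ 1 (mod 7)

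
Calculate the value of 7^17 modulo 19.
By repeated squaring (mod 19): 7^{1}≡7, 7^{2}≡11, 7^{4}≡7, 7^{8}≡11, 7^{16}≡7. Then 7^{17} = 7^{16+1} ≡ 7 × 7 ≡ 11 (mod 19)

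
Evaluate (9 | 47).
(9/47) = 9^{23} mod 47 = 1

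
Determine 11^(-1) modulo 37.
Since 37 is prime, by Fermat 11^(-1) ≡ 11^{35} ≡ 27 (mod 37). Verify: 11 × 27 = 297 ≡ 1 (mod 37)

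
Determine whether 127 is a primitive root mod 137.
127^{8} ≡ 1 mod 137 and 8 < 136, so ord_137(127) = 8 ≠ 136 and 127 is not a primitive root.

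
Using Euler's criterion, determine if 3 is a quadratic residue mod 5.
By Euler's criterion: 3^{2} ≡ 4 mod 5. Since this equals -1 (≡ 4), 3 is not a QR.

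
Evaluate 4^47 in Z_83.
By repeated squaring mod 83: 4^{1}≡4, 4^{2}≡16, 4^{4}≡7, 4^{8}≡49, 4^{16}≡77, 4^{32}≡36. Then 4^{47} = 4^{32+8+4+2+1} ≡ 36 × 49 × 7 × 16 × 4 ≡ 29 mod 83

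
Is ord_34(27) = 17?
Powers of 27 mod 34: 27^1≡27, 27^2≡15, 27^3≡31, 27^4≡21, 27^5≡23, 27^6≡9, 27^7≡5, 27^8≡33, 27^9≡7, 27^10≡19, 27^11≡3, 27^12≡13, 27^13≡11, 27^14≡25, 27^15≡29, 27^16≡1. Already 27^16≡1, so the order is 16 < 17. No, the actual order is 16.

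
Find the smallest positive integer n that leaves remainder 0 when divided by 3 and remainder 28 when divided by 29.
M = 3 × 29 = 87. M₁ = 29, y₁ ≡ 2 mod 3. M₂ = 3, y₂ ≡ 10 mod 29. n = 0×29×2 + 28×3×10 ≡ 57 mod 87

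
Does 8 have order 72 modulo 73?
8^{3} ≡ 1 (mod 73) and 3 < 72, so ord_73(8) = 3 ≠ 72 and 8 is not a primitive root.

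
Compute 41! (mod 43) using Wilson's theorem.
(42)! = (41)! × (42) ≡ -1 (mod 43). So (41)! ≡ -1 × (42)^(-1) ≡ (-1)×(-1) = 1 (mod 43)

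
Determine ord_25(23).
Powers of 23 mod 25: 23^1≡23, 23^2≡4, 23^3≡17, 23^4≡16, 23^5≡18, 23^6≡14, 23^7≡22, 23^8≡6, 23^9≡13, 23^10≡24, 23^11≡2, 23^12≡21, 23^13≡8, 23^14≡9, 23^15≡7, 23^16≡11, 23^17≡3, 23^18≡19, 23^19≡12, 23^20≡1. Order = 20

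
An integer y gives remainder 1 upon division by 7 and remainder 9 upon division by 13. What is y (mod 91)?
M = 7 × 13 = 91. M₁ = 13, y₁ ≡ 6 (mod 7). M₂ = 7, y₂ ≡ 2 (mod 13). y = 1×13×6 + 9×7×2 ≡ 22 (mod 91)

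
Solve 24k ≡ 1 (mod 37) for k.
Since 37 is prime, by Fermat 24^(-1) ≡ 24^{35} ≡ 17 (mod 37). Verify: 24 × 17 = 408 ≡ 1 (mod 37)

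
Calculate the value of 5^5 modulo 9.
By repeated squaring (mod 9): 5^{1}≡5, 5^{2}≡7, 5^{4}≡4. Then 5^{5} = 5^{4+1} ≡ 4 × 5 ≡ 2 (mod 9)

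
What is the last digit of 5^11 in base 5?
By repeated squaring (mod 5): 5^{1}≡0, 5^{2}≡0, 5^{4}≡0, 5^{8}≡0. Then 5^{11} = 5^{8+2+1} ≡ 0 × 0 × 0 ≡ 0 (mod 5)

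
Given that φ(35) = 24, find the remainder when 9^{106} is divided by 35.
By Euler: 9^{24} ≡ 1 (mod 35) since gcd(9, 35) = 1. 106 = 4×24 + 10. So 9^{106} ≡ 9^{10} ≡ 16 (mod 35)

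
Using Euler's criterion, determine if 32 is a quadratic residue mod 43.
By Euler's criterion: 32^{21} ≡ 42 (mod 43). Since this equals -1 (≡ 42), 32 is not a QR.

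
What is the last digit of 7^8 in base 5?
Using Fermat: 7^{4} ≡ 1 mod 5. 8 ≡ 0 mod 4. So 7^{8} ≡ 7^{0} ≡ 1 mod 5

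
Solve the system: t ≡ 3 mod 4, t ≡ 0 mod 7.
M = 4 × 7 = 28. M₁ = 7, y₁ ≡ 3 mod 4. M₂ = 4, y₂ ≡ 2 mod 7. t = 3×7×3 + 0×4×2 ≡ 7 mod 28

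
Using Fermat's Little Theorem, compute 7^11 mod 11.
By Fermat: 7^{10} ≡ 1 (mod 11). So 7^{11} = 7^{10} · 7^{1} ≡ 7^{1} ≡ 7 (mod 11)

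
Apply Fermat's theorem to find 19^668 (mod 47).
By Fermat: 19^{46} ≡ 1 (mod 47). 668 ≡ 24 (mod 46). So 19^{668} ≡ 19^{24} ≡ 28 (mod 47)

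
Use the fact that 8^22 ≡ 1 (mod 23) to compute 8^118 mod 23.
By Fermat: 8^{22} ≡ 1 (mod 23). 118 = 5×22 + 8. So 8^{118} ≡ 8^{8} ≡ 4 (mod 23)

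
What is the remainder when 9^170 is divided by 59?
Using Fermat: 9^{58} ≡ 1 mod 59. 170 ≡ 54 mod 58. So 9^{170} ≡ 9^{54} ≡ 5 mod 59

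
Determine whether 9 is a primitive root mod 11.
9^{5} ≡ 1 mod 11 and 5 < 10, so ord_11(9) = 5 ≠ 10 and 9 is not a primitive root.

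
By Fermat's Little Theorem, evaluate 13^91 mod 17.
By Fermat: 13^{16} ≡ 1 mod 17. 91 = 5×16 + 11. So 13^{91} ≡ 13^{11} ≡ 4 mod 17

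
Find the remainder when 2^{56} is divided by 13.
By Fermat: 2^{12} ≡ 1 mod 13. 56 = 4×12 + 8. So 2^{56} ≡ 2^{8} ≡ 9 mod 13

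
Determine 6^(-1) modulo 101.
Since 101 is prime, by Fermat 6^(-1) ≡ 6^{99} ≡ 17 (mod 101). Verify: 6 × 17 = 102 ≡ 1 (mod 101)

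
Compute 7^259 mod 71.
Using Fermat: 7^{70} ≡ 1 (mod 71). 259 ≡ 49 (mod 70). So 7^{259} ≡ 7^{49} ≡ 17 (mod 71)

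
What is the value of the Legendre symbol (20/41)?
(20/41) = 20^{20} mod 41 = 1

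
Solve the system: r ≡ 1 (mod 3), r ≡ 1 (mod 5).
M = 3 × 5 = 15. M₁ = 5, y₁ ≡ 2 (mod 3). M₂ = 3, y₂ ≡ 2 (mod 5). r = 1×5×2 + 1×3×2 ≡ 1 (mod 15)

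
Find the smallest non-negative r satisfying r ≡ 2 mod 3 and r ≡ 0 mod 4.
M = 3 × 4 = 12. M₁ = 4, y₁ ≡ 1 mod 3. M₂ = 3, y₂ ≡ 3 mod 4. r = 2×4×1 + 0×3×3 ≡ 8 mod 12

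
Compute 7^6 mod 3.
Using Fermat: 7^{2} ≡ 1 (mod 3). 6 ≡ 0 (mod 2). So 7^{6} ≡ 7^{0} ≡ 1 (mod 3)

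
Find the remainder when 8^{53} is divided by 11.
By Fermat: 8^{10} ≡ 1 (mod 11). 53 = 5×10 + 3. So 8^{53} ≡ 8^{3} ≡ 6 (mod 11)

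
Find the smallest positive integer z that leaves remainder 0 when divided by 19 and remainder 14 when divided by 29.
M = 19 × 29 = 551. M₁ = 29, y₁ ≡ 2 (mod 19). M₂ = 19, y₂ ≡ 26 (mod 29). z = 0×29×2 + 14×19×26 ≡ 304 (mod 551)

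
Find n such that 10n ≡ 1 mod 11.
Since 11 is prime, by Fermat 10^(-1) ≡ 10^{9} ≡ 10 mod 11. Verify: 10 × 10 = 100 ≡ 1 mod 11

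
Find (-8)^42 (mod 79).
By repeated squaring (mod 79): (-8)^{1}≡71, (-8)^{2}≡64, (-8)^{4}≡67, (-8)^{8}≡65, (-8)^{16}≡38, (-8)^{32}≡22. Then (-8)^{42} = (-8)^{32+8+2} ≡ 22 × 65 × 64 ≡ 38 (mod 79)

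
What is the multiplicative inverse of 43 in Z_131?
Since 131 is prime, by Fermat 43^(-1) ≡ 43^{129} ≡ 64 (mod 131). Verify: 43 × 64 = 2752 ≡ 1 (mod 131)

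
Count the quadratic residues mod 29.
For prime 29, there are (p-1)/2 = (29-1)/2 = 14 quadratic residues (excluding 0).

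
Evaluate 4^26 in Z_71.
By repeated squaring (mod 71): 4^{1}≡4, 4^{2}≡16, 4^{4}≡43, 4^{8}≡3, 4^{16}≡9. Then 4^{26} = 4^{16+8+2} ≡ 9 × 3 × 16 ≡ 6 (mod 71)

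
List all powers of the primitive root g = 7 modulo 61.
7^1, 7^2, ..., 7^{60} mod 61: [7, 49, 38, 22, 32, 41, 43, 57, 33, 48, 31, 34, 55, 19, 11, 16, 51, 52, 59, 47, 24, 46, 17, 58, 40, 36, 8, 56, 26, 60, 54, 12, 23, 39, 29, 20, 18, 4, 28, 13, 30, 27, 6, 42, 50, 45, 10, 9, 2, 14, 37, 15, 44, 3, 21, 25, 53, 5, 35, 1]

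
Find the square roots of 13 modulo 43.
The square roots of 13 mod 43 are 23 and 20. Verify: 23² = 529 ≡ 13 mod 43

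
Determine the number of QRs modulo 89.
The squaring map on Z_89* is 2-to-1, so there are (88)/2 = 44 QRs.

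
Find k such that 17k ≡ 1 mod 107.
Since 107 is prime, by Fermat 17^(-1) ≡ 17^{105} ≡ 63 mod 107. Verify: 17 × 63 = 1071 ≡ 1 mod 107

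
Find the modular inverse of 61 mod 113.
Since 113 is prime, by Fermat 61^(-1) ≡ 61^{111} ≡ 63 mod 113. Verify: 61 × 63 = 3843 ≡ 1 mod 113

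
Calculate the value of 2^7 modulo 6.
By repeated squaring (mod 6): 2^{1}≡2, 2^{2}≡4, 2^{4}≡4. Then 2^{7} = 2^{4+2+1} ≡ 4 × 4 × 2 ≡ 2 (mod 6)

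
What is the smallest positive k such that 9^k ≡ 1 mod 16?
Powers of 9 mod 16: 9^1≡9, 9^2≡1. Order = 2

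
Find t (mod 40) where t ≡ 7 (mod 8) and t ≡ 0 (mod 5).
M = 8 × 5 = 40. M₁ = 5, y₁ ≡ 5 (mod 8). M₂ = 8, y₂ ≡ 2 (mod 5). t = 7×5×5 + 0×8×2 ≡ 15 (mod 40)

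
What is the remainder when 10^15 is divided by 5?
By repeated squaring (mod 5): 10^{1}≡0, 10^{2}≡0, 10^{4}≡0, 10^{8}≡0. Then 10^{15} = 10^{8+4+2+1} ≡ 0 × 0 × 0 × 0 ≡ 0 (mod 5)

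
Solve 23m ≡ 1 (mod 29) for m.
Since 29 is prime, by Fermat 23^(-1) ≡ 23^{27} ≡ 24 (mod 29). Verify: 23 × 24 = 552 ≡ 1 (mod 29)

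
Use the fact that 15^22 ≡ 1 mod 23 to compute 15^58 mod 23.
By Fermat: 15^{22} ≡ 1 mod 23. 58 = 2×22 + 14. So 15^{58} ≡ 15^{14} ≡ 6 mod 23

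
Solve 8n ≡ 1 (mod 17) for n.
Since 17 is prime, by Fermat 8^(-1) ≡ 8^{15} ≡ 15 (mod 17). Verify: 8 × 15 = 120 ≡ 1 (mod 17)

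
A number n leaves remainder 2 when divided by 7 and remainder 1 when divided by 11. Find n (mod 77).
M = 7 × 11 = 77. M₁ = 11, y₁ ≡ 2 (mod 7). M₂ = 7, y₂ ≡ 8 (mod 11). n = 2×11×2 + 1×7×8 ≡ 23 (mod 77)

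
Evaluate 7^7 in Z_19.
By repeated squaring (mod 19): 7^{1}≡7, 7^{2}≡11, 7^{4}≡7. Then 7^{7} = 7^{4+2+1} ≡ 7 × 11 × 7 ≡ 7 (mod 19)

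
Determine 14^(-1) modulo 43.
Since 43 is prime, by Fermat 14^(-1) ≡ 14^{41} ≡ 40 (mod 43). Verify: 14 × 40 = 560 ≡ 1 (mod 43)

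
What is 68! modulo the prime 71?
(70)! = (68)! × (69) × (70) ≡ -1 mod 71. So (68)! ≡ -1 × [(70)(69)]^(-1) ≡ 35 mod 71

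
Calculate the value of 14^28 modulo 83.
By repeated squaring (mod 83): 14^{1}≡14, 14^{2}≡30, 14^{4}≡70, 14^{8}≡3, 14^{16}≡9. Then 14^{28} = 14^{16+8+4} ≡ 9 × 3 × 70 ≡ 64 (mod 83)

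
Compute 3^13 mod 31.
By repeated squaring (mod 31): 3^{1}≡3, 3^{2}≡9, 3^{4}≡19, 3^{8}≡20. Then 3^{13} = 3^{8+4+1} ≡ 20 × 19 × 3 ≡ 24 (mod 31)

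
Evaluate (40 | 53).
(40/53) = 40^{26} mod 53 = 1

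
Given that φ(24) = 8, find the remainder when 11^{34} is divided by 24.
By Euler: 11^{8} ≡ 1 mod 24 since gcd(11, 24) = 1. 34 = 4×8 + 2. So 11^{34} ≡ 11^{2} ≡ 1 mod 24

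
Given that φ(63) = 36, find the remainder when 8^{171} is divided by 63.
By Euler: 8^{36} ≡ 1 mod 63 since gcd(8, 63) = 1. 171 = 4×36 + 27. So 8^{171} ≡ 8^{27} ≡ 8 mod 63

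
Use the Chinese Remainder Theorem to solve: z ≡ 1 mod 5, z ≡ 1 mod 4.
M = 5 × 4 = 20. M₁ = 4, y₁ ≡ 4 mod 5. M₂ = 5, y₂ ≡ 1 mod 4. z = 1×4×4 + 1×5×1 ≡ 1 mod 20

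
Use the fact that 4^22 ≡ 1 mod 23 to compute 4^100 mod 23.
By Fermat: 4^{22} ≡ 1 mod 23. 100 = 4×22 + 12. So 4^{100} ≡ 4^{12} ≡ 4 mod 23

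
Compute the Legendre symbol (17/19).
(17/19) = 17^{9} mod 19 = 1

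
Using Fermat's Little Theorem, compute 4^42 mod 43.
By Fermat's Little Theorem, 4^{42} ≡ 1 (mod 43) since 43 is prime and gcd(4, 43) = 1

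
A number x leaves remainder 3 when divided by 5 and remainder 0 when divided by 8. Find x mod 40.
M = 5 × 8 = 40. M₁ = 8, y₁ ≡ 2 mod 5. M₂ = 5, y₂ ≡ 5 mod 8. x = 3×8×2 + 0×5×5 ≡ 8 mod 40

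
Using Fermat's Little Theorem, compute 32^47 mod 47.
By Fermat: 32^{46} ≡ 1 mod 47. So 32^{47} = 32^{46} · 32^{1} ≡ 32^{1} ≡ 32 mod 47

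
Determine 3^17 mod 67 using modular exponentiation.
By repeated squaring mod 67: 3^{1}≡3, 3^{2}≡9, 3^{4}≡14, 3^{8}≡62, 3^{16}≡25. Then 3^{17} = 3^{16+1} ≡ 25 × 3 ≡ 8 mod 67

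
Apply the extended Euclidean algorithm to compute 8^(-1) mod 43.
Extended GCD: 8(-16) + 43(3) = 1. So 8^(-1) ≡ -16 ≡ 27 (mod 43). Verify: 8 × 27 = 216 ≡ 1 (mod 43)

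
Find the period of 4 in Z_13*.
Powers of 4 mod 13: 4^1≡4, 4^2≡3, 4^3≡12, 4^4≡9, 4^5≡10, 4^6≡1. So the order of 4 is 6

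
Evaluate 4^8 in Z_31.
By repeated squaring mod 31: 4^{1}≡4, 4^{2}≡16, 4^{4}≡8, 4^{8}≡2. So 4^{8} ≡ 2 mod 31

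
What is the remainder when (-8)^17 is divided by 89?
By repeated squaring mod 89: (-8)^{1}≡81, (-8)^{2}≡64, (-8)^{4}≡2, (-8)^{8}≡4, (-8)^{16}≡16. Then (-8)^{17} = (-8)^{16+1} ≡ 16 × 81 ≡ 50 mod 89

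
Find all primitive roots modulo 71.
There are φ(70) = 24 primitive roots mod 71: {7, 11, 13, 21, 22, 28, 31, 33, 35, 42, 44, 47, 52, 53, 55, 56, 59, 61, 62, 63, 65, 67, 68, 69}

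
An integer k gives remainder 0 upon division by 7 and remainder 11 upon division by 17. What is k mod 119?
M = 7 × 17 = 119. M₁ = 17, y₁ ≡ 5 mod 7. M₂ = 7, y₂ ≡ 5 mod 17. k = 0×17×5 + 11×7×5 ≡ 28 mod 119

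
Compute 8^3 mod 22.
8^{3} = 512 ≡ 6 mod 22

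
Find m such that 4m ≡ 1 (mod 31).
Since 31 is prime, by Fermat 4^(-1) ≡ 4^{29} ≡ 8 (mod 31). Verify: 4 × 8 = 32 ≡ 1 (mod 31)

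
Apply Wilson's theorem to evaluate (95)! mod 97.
(96)! = (95)! × (96) ≡ -1 mod 97. So (95)! ≡ -1 × (96)^(-1) ≡ (-1)×(-1) = 1 mod 97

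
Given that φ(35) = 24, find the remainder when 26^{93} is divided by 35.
By Euler: 26^{24} ≡ 1 mod 35 since gcd(26, 35) = 1. 93 = 3×24 + 21. So 26^{93} ≡ 26^{21} ≡ 6 mod 35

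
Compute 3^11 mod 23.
By repeated squaring mod 23: 3^{1}≡3, 3^{2}≡9, 3^{4}≡12, 3^{8}≡6. Then 3^{11} = 3^{8+2+1} ≡ 6 × 9 × 3 ≡ 1 mod 23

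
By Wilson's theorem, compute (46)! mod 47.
By Wilson's theorem, (46)! ≡ -1 ≡ 46 mod 47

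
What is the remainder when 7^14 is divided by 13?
Using Fermat: 7^{12} ≡ 1 (mod 13). 14 ≡ 2 (mod 12). So 7^{14} ≡ 7^{2} ≡ 10 (mod 13)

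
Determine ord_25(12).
Powers of 12 mod 25: 12^1≡12, 12^2≡19, 12^3≡3, 12^4≡11, 12^5≡7, 12^6≡9, 12^7≡8, 12^8≡21, 12^9≡2, 12^10≡24, 12^11≡13, 12^12≡6, 12^13≡22, 12^14≡14, 12^15≡18, 12^16≡16, 12^17≡17, 12^18≡4, 12^19≡23, 12^20≡1. So the order of 12 is 20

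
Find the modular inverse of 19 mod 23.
Since 23 is prime, by Fermat 19^(-1) ≡ 19^{21} ≡ 17 (mod 23). Verify: 19 × 17 = 323 ≡ 1 (mod 23)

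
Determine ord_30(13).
Powers of 13 mod 30: 13^1≡13, 13^2≡19, 13^3≡7, 13^4≡1. ord_30(13) = 4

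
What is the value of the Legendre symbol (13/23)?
(13/23) = 13^{11} mod 23 = 1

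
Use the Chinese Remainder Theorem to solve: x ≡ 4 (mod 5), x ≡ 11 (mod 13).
M = 5 × 13 = 65. M₁ = 13, y₁ ≡ 2 (mod 5). M₂ = 5, y₂ ≡ 8 (mod 13). x = 4×13×2 + 11×5×8 ≡ 24 (mod 65)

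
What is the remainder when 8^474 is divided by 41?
Using Fermat: 8^{40} ≡ 1 (mod 41). 474 ≡ 34 (mod 40). So 8^{474} ≡ 8^{34} ≡ 4 (mod 41)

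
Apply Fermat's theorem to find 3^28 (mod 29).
By Fermat's Little Theorem, 3^{28} ≡ 1 (mod 29) since 29 is prime and gcd(3, 29) = 1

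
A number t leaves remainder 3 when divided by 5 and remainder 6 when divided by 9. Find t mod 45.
M = 5 × 9 = 45. M₁ = 9, y₁ ≡ 4 mod 5. M₂ = 5, y₂ ≡ 2 mod 9. t = 3×9×4 + 6×5×2 ≡ 33 mod 45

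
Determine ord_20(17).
Powers of 17 mod 20: 17^1≡17, 17^2≡9, 17^3≡13, 17^4≡1. So the order of 17 is 4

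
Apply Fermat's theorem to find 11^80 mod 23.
By Fermat: 11^{22} ≡ 1 mod 23. 80 = 3×22 + 14. So 11^{80} ≡ 11^{14} ≡ 3 mod 23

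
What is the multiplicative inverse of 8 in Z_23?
Since 23 is prime, by Fermat 8^(-1) ≡ 8^{21} ≡ 3 mod 23. Verify: 8 × 3 = 24 ≡ 1 mod 23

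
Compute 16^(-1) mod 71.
Since 71 is prime, by Fermat 16^(-1) ≡ 16^{69} ≡ 40 mod 71. Verify: 16 × 40 = 640 ≡ 1 mod 71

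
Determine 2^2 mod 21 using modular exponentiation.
2^{2} = 4 ≡ 4 mod 21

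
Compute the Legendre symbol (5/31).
(5/31) = 5^{15} mod 31 = 1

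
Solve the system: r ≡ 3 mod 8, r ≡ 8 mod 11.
M = 8 × 11 = 88. M₁ = 11, y₁ ≡ 3 mod 8. M₂ = 8, y₂ ≡ 7 mod 11. r = 3×11×3 + 8×8×7 ≡ 19 mod 88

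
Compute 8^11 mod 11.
Using Fermat: 8^{10} ≡ 1 mod 11. 11 ≡ 1 mod 10. So 8^{11} ≡ 8^{1} ≡ 8 mod 11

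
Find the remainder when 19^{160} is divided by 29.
By Fermat: 19^{28} ≡ 1 (mod 29). 160 = 5×28 + 20. So 19^{160} ≡ 19^{20} ≡ 7 (mod 29)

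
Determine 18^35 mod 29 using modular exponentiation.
Using Fermat: 18^{28} ≡ 1 mod 29. 35 ≡ 7 mod 28. So 18^{35} ≡ 18^{7} ≡ 17 mod 29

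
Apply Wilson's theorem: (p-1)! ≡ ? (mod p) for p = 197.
By Wilson's theorem, (196)! ≡ -1 ≡ 196 mod 197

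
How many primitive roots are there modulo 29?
A prime p has φ(p-1) primitive roots; here φ(28) = 12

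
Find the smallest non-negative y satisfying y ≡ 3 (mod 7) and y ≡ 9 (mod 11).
M = 7 × 11 = 77. M₁ = 11, y₁ ≡ 2 (mod 7). M₂ = 7, y₂ ≡ 8 (mod 11). y = 3×11×2 + 9×7×8 ≡ 31 (mod 77)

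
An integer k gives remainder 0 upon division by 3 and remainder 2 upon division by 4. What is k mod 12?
M = 3 × 4 = 12. M₁ = 4, y₁ ≡ 1 mod 3. M₂ = 3, y₂ ≡ 3 mod 4. k = 0×4×1 + 2×3×3 ≡ 6 mod 12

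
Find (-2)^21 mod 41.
By repeated squaring mod 41: (-2)^{1}≡39, (-2)^{2}≡4, (-2)^{4}≡16, (-2)^{8}≡10, (-2)^{16}≡18. Then (-2)^{21} = (-2)^{16+4+1} ≡ 18 × 16 × 39 ≡ 39 mod 41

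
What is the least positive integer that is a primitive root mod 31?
g = 3. Powers: [3, 9, 27, 19, 26, 16, 17, 20, ...] generates all 30 non-zero residues.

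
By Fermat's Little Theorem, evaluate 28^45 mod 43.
By Fermat: 28^{42} ≡ 1 (mod 43). So 28^{45} = 28^{42} · 28^{3} ≡ 28^{3} ≡ 22 (mod 43)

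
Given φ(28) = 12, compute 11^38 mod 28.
By Euler: 11^{12} ≡ 1 (mod 28) since gcd(11, 28) = 1. 38 = 3×12 + 2. So 11^{38} ≡ 11^{2} ≡ 9 (mod 28)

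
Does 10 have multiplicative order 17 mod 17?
Powers of 10 mod 17: 10^1≡10, 10^2≡15, 10^3≡14, 10^4≡4, 10^5≡6, 10^6≡9, 10^7≡5, 10^8≡16, 10^9≡7, 10^10≡2, 10^11≡3, 10^12≡13, 10^13≡11, 10^14≡8, 10^15≡12, 10^16≡1. Already 10^16≡1, so the order is 16 < 17. No, the actual order is 16.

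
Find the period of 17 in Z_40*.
Powers of 17 mod 40: 17^1≡17, 17^2≡9, 17^3≡33, 17^4≡1. Order = 4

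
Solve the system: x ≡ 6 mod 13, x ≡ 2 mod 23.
M = 13 × 23 = 299. M₁ = 23, y₁ ≡ 4 mod 13. M₂ = 13, y₂ ≡ 16 mod 23. x = 6×23×4 + 2×13×16 ≡ 71 mod 299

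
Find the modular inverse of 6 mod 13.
Since 13 is prime, by Fermat 6^(-1) ≡ 6^{11} ≡ 11 (mod 13). Verify: 6 × 11 = 66 ≡ 1 (mod 13)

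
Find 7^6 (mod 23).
By repeated squaring (mod 23): 7^{1}≡7, 7^{2}≡3, 7^{4}≡9. Then 7^{6} = 7^{4+2} ≡ 9 × 3 ≡ 4 (mod 23)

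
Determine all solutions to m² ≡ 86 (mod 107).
The square roots of 86 mod 107 are 34 and 73. Verify: 34² = 1156 ≡ 86 (mod 107)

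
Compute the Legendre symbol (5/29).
(5/29) = 5^{14} mod 29 = 1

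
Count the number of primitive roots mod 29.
There are φ(29-1) = φ(28) = 12 primitive roots modulo 29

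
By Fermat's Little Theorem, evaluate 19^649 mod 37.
By Fermat: 19^{36} ≡ 1 (mod 37). 649 ≡ 1 (mod 36). So 19^{649} ≡ 19^{1} ≡ 19 (mod 37)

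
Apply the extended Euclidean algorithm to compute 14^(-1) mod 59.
Extended GCD: 14(-21) + 59(5) = 1. So 14^(-1) ≡ -21 ≡ 38 mod 59. Verify: 14 × 38 = 532 ≡ 1 mod 59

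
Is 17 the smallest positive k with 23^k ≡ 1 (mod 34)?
Powers of 23 mod 34: 23^1≡23, 23^2≡19, 23^3≡29, 23^4≡21, 23^5≡7, 23^6≡25, 23^7≡31, 23^8≡33, 23^9≡11, 23^10≡15, 23^11≡5, 23^12≡13, 23^13≡27, 23^14≡9, 23^15≡3, 23^16≡1. Already 23^16≡1, so the order is 16 < 17. No, the actual order is 16.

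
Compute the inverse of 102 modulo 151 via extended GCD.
Extended GCD: 102(-37) + 151(25) = 1. So 102^(-1) ≡ -37 ≡ 114 (mod 151). Verify: 102 × 114 = 11628 ≡ 1 (mod 151)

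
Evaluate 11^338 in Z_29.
Using Fermat: 11^{28} ≡ 1 (mod 29). 338 ≡ 2 (mod 28). So 11^{338} ≡ 11^{2} ≡ 5 (mod 29)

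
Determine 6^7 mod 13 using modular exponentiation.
By repeated squaring (mod 13): 6^{1}≡6, 6^{2}≡10, 6^{4}≡9. Then 6^{7} = 6^{4+2+1} ≡ 9 × 10 × 6 ≡ 7 (mod 13)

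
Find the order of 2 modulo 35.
Powers of 2 mod 35: 2^1≡2, 2^2≡4, 2^3≡8, 2^4≡16, 2^5≡32, 2^6≡29, 2^7≡23, 2^8≡11, 2^9≡22, 2^10≡9, 2^11≡18, 2^12≡1. Order = 12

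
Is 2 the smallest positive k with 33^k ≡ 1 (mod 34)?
Powers of 33 mod 34: 33^1≡33, 33^2≡1. First k with 33^k≡1 is k=2. Yes, ord_34(33) = 2.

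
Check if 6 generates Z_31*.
6^{6} ≡ 1 (mod 31) and 6 < 30, so ord_31(6) = 6 ≠ 30 and 6 is not a primitive root.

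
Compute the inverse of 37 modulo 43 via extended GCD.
Extended GCD: 37(7) + 43(-6) = 1. So 37^(-1) ≡ 7 (mod 43). Verify: 37 × 7 = 259 ≡ 1 (mod 43)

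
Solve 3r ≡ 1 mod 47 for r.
Since 47 is prime, by Fermat 3^(-1) ≡ 3^{45} ≡ 16 mod 47. Verify: 3 × 16 = 48 ≡ 1 mod 47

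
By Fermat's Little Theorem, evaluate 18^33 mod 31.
By Fermat: 18^{30} ≡ 1 mod 31. So 18^{33} = 18^{30} · 18^{3} ≡ 18^{3} ≡ 4 mod 31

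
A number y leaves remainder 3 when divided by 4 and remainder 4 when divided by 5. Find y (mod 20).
M = 4 × 5 = 20. M₁ = 5, y₁ ≡ 1 (mod 4). M₂ = 4, y₂ ≡ 4 (mod 5). y = 3×5×1 + 4×4×4 ≡ 19 (mod 20)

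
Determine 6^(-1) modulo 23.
Since 23 is prime, by Fermat 6^(-1) ≡ 6^{21} ≡ 4 mod 23. Verify: 6 × 4 = 24 ≡ 1 mod 23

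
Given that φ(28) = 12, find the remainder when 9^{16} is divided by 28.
By Euler: 9^{12} ≡ 1 (mod 28) since gcd(9, 28) = 1. 16 = 1×12 + 4. So 9^{16} ≡ 9^{4} ≡ 9 (mod 28)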